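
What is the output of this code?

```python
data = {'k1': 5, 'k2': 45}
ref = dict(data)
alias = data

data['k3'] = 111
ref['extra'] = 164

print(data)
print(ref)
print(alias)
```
{'k1': 5, 'k2': 45, 'k3': 111}
{'k1': 5, 'k2': 45, 'extra': 164}
{'k1': 5, 'k2': 45, 'k3': 111}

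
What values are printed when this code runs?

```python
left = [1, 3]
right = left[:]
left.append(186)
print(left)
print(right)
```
[1, 3, 186]
[1, 3]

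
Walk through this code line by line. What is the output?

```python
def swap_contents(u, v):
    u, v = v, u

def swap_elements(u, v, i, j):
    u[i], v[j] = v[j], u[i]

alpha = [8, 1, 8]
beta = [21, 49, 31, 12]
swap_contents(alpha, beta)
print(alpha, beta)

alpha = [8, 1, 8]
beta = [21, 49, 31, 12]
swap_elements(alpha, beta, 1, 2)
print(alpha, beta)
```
[8, 1, 8] [21, 49, 31, 12]
[8, 31, 8] [21, 49, 1, 12]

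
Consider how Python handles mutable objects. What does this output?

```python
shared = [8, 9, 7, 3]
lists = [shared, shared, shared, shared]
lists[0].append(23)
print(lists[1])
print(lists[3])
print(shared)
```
[8, 9, 7, 3, 23]
[8, 9, 7, 3, 23]
[8, 9, 7, 3, 23]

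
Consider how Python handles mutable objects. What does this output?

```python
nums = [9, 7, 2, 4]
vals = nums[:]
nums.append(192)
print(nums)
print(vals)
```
[9, 7, 2, 4, 192]
[9, 7, 2, 4]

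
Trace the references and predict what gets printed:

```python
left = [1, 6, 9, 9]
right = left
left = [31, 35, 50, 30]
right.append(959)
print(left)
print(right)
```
[31, 35, 50, 30]
[1, 6, 9, 9, 959]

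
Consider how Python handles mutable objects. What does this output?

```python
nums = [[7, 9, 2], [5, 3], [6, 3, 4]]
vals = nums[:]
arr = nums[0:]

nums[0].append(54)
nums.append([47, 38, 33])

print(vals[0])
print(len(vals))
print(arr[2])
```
[7, 9, 2, 54]
3
[6, 3, 4]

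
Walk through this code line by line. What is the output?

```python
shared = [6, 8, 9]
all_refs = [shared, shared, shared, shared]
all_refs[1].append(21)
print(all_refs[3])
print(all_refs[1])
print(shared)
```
[6, 8, 9, 21]
[6, 8, 9, 21]
[6, 8, 9, 21]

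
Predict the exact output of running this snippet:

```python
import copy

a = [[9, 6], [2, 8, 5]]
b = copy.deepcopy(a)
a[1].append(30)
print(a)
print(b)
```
[[9, 6], [2, 8, 5, 30]]
[[9, 6], [2, 8, 5]]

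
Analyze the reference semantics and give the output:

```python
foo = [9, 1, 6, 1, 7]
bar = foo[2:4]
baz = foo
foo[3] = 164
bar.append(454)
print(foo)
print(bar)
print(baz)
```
[9, 1, 6, 164, 7]
[6, 1, 454]
[9, 1, 6, 164, 7]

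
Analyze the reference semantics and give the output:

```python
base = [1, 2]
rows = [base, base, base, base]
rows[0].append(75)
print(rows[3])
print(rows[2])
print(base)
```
[1, 2, 75]
[1, 2, 75]
[1, 2, 75]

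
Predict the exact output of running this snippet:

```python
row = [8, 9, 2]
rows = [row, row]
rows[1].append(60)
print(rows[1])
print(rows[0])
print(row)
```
[8, 9, 2, 60]
[8, 9, 2, 60]
[8, 9, 2, 60]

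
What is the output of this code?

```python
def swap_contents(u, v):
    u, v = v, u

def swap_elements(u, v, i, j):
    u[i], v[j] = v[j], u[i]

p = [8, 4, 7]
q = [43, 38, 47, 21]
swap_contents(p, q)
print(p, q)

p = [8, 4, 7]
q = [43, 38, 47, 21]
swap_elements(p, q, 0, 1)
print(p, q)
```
[8, 4, 7] [43, 38, 47, 21]
[38, 4, 7] [43, 8, 47, 21]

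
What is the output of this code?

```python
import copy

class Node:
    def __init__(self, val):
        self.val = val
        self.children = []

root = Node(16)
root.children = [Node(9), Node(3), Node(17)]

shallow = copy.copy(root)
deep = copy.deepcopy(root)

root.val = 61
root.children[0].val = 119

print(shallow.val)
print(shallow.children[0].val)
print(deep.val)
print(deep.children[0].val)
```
16
119
16
9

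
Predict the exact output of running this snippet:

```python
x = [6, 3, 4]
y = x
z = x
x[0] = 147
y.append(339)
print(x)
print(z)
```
[147, 3, 4, 339]
[147, 3, 4, 339]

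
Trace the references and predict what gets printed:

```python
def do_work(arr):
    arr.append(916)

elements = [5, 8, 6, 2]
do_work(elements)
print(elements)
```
[5, 8, 6, 2, 916]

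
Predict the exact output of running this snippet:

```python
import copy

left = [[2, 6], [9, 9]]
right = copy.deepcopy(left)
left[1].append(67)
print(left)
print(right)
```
[[2, 6], [9, 9, 67]]
[[2, 6], [9, 9]]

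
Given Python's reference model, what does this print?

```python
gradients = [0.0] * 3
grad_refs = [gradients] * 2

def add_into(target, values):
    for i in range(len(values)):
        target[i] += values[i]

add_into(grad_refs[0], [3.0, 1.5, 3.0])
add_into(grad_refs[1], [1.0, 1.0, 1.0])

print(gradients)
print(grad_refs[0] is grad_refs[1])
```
[4.0, 2.5, 4.0]
True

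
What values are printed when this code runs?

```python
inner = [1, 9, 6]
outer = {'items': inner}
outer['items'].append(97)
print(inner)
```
[1, 9, 6, 97]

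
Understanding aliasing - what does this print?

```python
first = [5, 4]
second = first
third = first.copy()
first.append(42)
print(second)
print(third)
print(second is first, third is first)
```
[5, 4, 42]
[5, 4]
True False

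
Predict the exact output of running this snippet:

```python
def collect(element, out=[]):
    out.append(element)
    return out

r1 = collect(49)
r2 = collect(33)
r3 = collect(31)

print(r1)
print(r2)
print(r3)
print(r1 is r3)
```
[49, 33, 31]
[49, 33, 31]
[49, 33, 31]
True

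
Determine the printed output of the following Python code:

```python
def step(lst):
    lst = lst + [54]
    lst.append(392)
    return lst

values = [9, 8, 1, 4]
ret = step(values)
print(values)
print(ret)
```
[9, 8, 1, 4]
[9, 8, 1, 4, 54, 392]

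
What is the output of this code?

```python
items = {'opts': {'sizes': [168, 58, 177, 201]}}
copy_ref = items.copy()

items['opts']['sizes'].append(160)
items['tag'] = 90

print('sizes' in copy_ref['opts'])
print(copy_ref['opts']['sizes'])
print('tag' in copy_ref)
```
True
[168, 58, 177, 201, 160]
False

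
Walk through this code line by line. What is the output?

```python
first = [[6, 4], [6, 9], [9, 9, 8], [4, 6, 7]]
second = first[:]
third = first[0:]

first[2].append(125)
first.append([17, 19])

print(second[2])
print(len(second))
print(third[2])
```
[9, 9, 8, 125]
4
[9, 9, 8, 125]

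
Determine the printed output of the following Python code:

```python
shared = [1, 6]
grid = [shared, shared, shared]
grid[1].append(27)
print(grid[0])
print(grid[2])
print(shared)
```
[1, 6, 27]
[1, 6, 27]
[1, 6, 27]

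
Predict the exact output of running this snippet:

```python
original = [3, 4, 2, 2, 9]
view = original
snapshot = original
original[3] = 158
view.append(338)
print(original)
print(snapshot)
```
[3, 4, 2, 158, 9, 338]
[3, 4, 2, 158, 9, 338]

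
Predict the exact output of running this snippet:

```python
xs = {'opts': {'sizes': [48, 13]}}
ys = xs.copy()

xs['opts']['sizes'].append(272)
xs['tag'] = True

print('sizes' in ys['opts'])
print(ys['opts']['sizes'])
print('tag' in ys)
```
True
[48, 13, 272]
False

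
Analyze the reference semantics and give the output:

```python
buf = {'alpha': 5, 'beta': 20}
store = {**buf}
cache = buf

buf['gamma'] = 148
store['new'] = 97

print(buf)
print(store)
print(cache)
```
{'alpha': 5, 'beta': 20, 'gamma': 148}
{'alpha': 5, 'beta': 20, 'new': 97}
{'alpha': 5, 'beta': 20, 'gamma': 148}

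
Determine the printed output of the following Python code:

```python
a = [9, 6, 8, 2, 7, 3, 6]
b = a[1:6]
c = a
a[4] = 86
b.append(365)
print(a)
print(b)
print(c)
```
[9, 6, 8, 2, 86, 3, 6]
[6, 8, 2, 7, 3, 365]
[9, 6, 8, 2, 86, 3, 6]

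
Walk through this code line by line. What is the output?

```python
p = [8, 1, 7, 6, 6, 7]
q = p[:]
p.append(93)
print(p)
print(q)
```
[8, 1, 7, 6, 6, 7, 93]
[8, 1, 7, 6, 6, 7]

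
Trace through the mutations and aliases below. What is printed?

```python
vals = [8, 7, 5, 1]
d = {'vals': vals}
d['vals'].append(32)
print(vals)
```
[8, 7, 5, 1, 32]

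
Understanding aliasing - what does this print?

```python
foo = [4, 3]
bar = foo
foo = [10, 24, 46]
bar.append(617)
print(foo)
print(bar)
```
[10, 24, 46]
[4, 3, 617]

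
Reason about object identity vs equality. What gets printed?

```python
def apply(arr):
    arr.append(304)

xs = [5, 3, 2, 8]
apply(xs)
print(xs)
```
[5, 3, 2, 8, 304]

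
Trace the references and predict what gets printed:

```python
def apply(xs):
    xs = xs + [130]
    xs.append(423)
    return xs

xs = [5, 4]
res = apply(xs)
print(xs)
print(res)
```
[5, 4]
[5, 4, 130, 423]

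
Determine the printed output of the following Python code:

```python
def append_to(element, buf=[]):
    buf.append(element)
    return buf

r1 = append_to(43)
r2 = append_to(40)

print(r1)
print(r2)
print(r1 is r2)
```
[43, 40]
[43, 40]
True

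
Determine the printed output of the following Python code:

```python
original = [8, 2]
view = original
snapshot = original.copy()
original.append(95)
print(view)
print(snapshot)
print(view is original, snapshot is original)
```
[8, 2, 95]
[8, 2]
True False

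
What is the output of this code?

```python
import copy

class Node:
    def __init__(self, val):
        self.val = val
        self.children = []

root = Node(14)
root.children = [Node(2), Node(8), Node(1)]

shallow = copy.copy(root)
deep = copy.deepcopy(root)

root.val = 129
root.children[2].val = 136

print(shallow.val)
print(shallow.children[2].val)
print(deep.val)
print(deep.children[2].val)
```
14
136
14
1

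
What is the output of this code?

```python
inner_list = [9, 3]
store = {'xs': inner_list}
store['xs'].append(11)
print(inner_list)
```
[9, 3, 11]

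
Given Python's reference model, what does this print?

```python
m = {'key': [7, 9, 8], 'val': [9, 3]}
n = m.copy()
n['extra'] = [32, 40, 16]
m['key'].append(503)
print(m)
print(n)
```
{'key': [7, 9, 8, 503], 'val': [9, 3]}
{'key': [7, 9, 8, 503], 'val': [9, 3], 'extra': [32, 40, 16]}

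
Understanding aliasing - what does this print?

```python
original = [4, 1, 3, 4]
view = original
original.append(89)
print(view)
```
[4, 1, 3, 4, 89]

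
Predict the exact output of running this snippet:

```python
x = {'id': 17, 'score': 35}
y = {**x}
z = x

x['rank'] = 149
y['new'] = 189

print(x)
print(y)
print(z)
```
{'id': 17, 'score': 35, 'rank': 149}
{'id': 17, 'score': 35, 'new': 189}
{'id': 17, 'score': 35, 'rank': 149}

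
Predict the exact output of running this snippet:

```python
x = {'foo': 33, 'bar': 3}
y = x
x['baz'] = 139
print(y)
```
{'foo': 33, 'bar': 3, 'baz': 139}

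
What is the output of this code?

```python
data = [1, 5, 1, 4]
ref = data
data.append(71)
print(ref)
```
[1, 5, 1, 4, 71]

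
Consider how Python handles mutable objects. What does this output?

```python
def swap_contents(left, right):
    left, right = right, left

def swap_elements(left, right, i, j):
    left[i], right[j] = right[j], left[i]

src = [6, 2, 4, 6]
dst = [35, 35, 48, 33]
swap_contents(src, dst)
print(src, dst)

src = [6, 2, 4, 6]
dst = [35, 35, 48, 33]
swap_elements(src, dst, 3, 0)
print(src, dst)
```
[6, 2, 4, 6] [35, 35, 48, 33]
[6, 2, 4, 35] [6, 35, 48, 33]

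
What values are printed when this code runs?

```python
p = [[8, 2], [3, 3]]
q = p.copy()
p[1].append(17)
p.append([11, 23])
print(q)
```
[[8, 2], [3, 3, 17]]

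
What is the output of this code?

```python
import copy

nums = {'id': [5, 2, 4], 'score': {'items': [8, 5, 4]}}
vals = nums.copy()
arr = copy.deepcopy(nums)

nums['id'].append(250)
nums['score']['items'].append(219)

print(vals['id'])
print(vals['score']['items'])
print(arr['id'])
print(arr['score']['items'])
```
[5, 2, 4, 250]
[8, 5, 4, 219]
[5, 2, 4]
[8, 5, 4]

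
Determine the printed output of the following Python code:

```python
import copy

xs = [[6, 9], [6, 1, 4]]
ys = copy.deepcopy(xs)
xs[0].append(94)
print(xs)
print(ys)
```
[[6, 9, 94], [6, 1, 4]]
[[6, 9], [6, 1, 4]]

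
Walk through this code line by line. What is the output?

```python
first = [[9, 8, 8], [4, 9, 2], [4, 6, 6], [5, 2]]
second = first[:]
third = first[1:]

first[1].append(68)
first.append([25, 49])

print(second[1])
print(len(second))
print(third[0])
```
[4, 9, 2, 68]
4
[4, 9, 2, 68]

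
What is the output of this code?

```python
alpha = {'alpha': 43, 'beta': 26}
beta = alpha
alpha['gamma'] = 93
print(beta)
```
{'alpha': 43, 'beta': 26, 'gamma': 93}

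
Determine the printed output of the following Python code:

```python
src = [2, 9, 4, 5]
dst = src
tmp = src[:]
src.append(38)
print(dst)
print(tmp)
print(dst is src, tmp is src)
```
[2, 9, 4, 5, 38]
[2, 9, 4, 5]
True False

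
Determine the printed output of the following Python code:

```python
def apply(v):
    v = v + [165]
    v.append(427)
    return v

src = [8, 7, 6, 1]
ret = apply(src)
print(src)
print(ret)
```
[8, 7, 6, 1]
[8, 7, 6, 1, 165, 427]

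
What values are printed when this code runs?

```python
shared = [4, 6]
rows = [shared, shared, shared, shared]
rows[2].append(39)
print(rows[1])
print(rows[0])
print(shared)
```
[4, 6, 39]
[4, 6, 39]
[4, 6, 39]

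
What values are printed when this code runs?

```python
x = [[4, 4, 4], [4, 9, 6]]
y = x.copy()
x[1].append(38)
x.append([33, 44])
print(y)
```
[[4, 4, 4], [4, 9, 6, 38]]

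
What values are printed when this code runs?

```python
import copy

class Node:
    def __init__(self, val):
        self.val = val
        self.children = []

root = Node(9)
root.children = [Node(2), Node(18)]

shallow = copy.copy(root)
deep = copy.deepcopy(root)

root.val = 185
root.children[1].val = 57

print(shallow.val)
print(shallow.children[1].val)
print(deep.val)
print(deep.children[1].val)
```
9
57
9
18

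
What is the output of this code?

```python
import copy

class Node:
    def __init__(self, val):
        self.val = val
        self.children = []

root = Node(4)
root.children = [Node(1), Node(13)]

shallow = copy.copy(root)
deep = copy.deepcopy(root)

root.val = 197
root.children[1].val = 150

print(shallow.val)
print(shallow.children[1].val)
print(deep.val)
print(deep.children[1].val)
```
4
150
4
13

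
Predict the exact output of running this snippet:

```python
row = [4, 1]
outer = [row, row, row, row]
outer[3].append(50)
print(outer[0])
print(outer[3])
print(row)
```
[4, 1, 50]
[4, 1, 50]
[4, 1, 50]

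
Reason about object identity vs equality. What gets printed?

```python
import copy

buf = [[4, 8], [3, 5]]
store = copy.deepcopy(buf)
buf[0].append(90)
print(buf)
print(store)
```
[[4, 8, 90], [3, 5]]
[[4, 8], [3, 5]]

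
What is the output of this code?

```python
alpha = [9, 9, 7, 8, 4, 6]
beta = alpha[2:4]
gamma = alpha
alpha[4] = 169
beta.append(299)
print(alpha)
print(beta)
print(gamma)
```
[9, 9, 7, 8, 169, 6]
[7, 8, 299]
[9, 9, 7, 8, 169, 6]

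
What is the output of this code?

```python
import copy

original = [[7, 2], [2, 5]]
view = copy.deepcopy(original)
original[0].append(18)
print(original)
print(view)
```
[[7, 2, 18], [2, 5]]
[[7, 2], [2, 5]]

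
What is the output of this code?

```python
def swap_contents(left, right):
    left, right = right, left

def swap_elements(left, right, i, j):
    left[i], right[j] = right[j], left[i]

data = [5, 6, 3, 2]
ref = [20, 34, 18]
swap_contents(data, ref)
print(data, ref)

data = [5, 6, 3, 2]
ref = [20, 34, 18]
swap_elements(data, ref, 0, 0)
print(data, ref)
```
[5, 6, 3, 2] [20, 34, 18]
[20, 6, 3, 2] [5, 34, 18]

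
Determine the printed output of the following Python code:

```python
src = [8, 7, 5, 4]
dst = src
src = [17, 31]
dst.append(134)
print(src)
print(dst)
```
[17, 31]
[8, 7, 5, 4, 134]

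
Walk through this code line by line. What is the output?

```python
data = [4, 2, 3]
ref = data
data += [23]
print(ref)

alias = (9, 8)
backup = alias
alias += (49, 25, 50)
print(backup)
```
[4, 2, 3, 23]
(9, 8)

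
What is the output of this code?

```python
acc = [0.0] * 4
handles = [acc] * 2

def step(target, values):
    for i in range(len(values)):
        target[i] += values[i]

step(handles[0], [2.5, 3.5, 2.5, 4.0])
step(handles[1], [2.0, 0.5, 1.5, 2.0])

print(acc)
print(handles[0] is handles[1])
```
[4.5, 4.0, 4.0, 6.0]
True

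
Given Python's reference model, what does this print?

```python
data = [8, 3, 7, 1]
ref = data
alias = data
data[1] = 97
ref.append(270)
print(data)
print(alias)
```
[8, 97, 7, 1, 270]
[8, 97, 7, 1, 270]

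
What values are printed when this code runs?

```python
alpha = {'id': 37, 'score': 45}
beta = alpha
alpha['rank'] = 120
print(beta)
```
{'id': 37, 'score': 45, 'rank': 120}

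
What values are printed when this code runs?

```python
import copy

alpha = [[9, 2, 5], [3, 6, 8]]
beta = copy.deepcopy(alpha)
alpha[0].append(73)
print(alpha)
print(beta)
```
[[9, 2, 5, 73], [3, 6, 8]]
[[9, 2, 5], [3, 6, 8]]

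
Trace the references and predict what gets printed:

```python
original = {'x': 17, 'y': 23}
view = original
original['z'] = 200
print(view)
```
{'x': 17, 'y': 23, 'z': 200}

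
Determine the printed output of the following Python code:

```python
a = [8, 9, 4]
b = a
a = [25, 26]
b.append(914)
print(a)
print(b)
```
[25, 26]
[8, 9, 4, 914]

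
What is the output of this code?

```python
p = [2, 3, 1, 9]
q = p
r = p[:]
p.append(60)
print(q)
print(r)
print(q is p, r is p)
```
[2, 3, 1, 9, 60]
[2, 3, 1, 9]
True False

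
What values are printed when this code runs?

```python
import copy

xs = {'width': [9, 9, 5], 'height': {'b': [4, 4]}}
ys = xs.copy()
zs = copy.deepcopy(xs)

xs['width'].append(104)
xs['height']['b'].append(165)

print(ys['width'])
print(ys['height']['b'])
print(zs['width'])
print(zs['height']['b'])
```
[9, 9, 5, 104]
[4, 4, 165]
[9, 9, 5]
[4, 4]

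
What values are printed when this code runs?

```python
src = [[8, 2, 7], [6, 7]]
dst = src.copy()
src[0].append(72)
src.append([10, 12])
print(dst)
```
[[8, 2, 7, 72], [6, 7]]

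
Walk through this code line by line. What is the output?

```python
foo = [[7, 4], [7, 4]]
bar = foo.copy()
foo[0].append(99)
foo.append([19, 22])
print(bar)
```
[[7, 4, 99], [7, 4]]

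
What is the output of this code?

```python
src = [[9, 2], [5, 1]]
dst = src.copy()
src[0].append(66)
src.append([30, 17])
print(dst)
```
[[9, 2, 66], [5, 1]]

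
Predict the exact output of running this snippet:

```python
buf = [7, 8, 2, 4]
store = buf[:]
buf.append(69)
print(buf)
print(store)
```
[7, 8, 2, 4, 69]
[7, 8, 2, 4]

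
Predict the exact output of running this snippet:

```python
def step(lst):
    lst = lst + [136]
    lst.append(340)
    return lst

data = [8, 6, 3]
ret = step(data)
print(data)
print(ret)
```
[8, 6, 3]
[8, 6, 3, 136, 340]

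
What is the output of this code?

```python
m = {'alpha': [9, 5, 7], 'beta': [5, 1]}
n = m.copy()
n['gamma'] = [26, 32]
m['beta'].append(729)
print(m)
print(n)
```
{'alpha': [9, 5, 7], 'beta': [5, 1, 729]}
{'alpha': [9, 5, 7], 'beta': [5, 1, 729], 'gamma': [26, 32]}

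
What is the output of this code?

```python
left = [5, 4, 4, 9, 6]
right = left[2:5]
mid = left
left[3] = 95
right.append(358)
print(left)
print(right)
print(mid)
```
[5, 4, 4, 95, 6]
[4, 9, 6, 358]
[5, 4, 4, 95, 6]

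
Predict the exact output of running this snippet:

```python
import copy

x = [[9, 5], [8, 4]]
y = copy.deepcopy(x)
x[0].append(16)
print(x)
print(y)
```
[[9, 5, 16], [8, 4]]
[[9, 5], [8, 4]]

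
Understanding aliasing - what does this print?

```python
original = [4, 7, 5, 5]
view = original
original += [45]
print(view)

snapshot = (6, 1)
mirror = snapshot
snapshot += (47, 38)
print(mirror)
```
[4, 7, 5, 5, 45]
(6, 1)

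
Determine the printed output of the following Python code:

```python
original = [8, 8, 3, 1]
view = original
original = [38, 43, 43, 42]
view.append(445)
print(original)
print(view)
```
[38, 43, 43, 42]
[8, 8, 3, 1, 445]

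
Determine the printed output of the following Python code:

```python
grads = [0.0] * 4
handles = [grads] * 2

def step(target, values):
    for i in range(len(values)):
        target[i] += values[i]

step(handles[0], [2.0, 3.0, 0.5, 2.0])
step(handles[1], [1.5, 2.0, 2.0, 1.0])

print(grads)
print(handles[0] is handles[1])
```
[3.5, 5.0, 2.5, 3.0]
True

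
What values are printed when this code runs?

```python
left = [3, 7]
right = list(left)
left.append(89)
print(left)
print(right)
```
[3, 7, 89]
[3, 7]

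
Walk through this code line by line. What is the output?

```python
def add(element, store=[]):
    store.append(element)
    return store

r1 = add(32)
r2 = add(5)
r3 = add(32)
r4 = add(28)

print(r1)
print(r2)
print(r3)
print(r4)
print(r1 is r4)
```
[32, 5, 32, 28]
[32, 5, 32, 28]
[32, 5, 32, 28]
[32, 5, 32, 28]
True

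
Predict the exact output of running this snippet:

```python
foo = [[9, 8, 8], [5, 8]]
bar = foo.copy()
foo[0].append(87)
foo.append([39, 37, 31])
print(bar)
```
[[9, 8, 8, 87], [5, 8]]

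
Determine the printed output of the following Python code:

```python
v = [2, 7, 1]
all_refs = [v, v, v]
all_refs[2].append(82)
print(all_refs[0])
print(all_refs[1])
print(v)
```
[2, 7, 1, 82]
[2, 7, 1, 82]
[2, 7, 1, 82]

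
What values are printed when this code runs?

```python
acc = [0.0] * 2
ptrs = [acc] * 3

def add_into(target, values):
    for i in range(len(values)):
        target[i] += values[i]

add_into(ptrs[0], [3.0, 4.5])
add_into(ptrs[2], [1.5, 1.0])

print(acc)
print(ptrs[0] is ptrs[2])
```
[4.5, 5.5]
True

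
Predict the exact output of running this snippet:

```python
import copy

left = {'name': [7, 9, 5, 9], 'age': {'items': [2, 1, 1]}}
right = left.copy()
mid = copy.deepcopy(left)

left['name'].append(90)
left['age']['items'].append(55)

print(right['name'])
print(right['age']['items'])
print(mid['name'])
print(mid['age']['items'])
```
[7, 9, 5, 9, 90]
[2, 1, 1, 55]
[7, 9, 5, 9]
[2, 1, 1]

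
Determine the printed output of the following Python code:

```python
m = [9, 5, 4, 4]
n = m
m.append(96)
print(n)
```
[9, 5, 4, 4, 96]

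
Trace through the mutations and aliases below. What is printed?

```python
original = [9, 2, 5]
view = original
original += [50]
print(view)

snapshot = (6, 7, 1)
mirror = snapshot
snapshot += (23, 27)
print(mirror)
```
[9, 2, 5, 50]
(6, 7, 1)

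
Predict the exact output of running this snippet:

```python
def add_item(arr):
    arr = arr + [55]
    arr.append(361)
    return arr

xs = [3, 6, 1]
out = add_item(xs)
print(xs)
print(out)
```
[3, 6, 1]
[3, 6, 1, 55, 361]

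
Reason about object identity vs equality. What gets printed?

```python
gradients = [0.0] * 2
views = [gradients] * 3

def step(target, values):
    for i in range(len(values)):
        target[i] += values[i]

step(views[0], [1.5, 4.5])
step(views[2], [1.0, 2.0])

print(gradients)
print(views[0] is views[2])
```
[2.5, 6.5]
True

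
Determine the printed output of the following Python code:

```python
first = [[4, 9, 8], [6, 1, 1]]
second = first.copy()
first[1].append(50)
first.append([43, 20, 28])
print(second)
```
[[4, 9, 8], [6, 1, 1, 50]]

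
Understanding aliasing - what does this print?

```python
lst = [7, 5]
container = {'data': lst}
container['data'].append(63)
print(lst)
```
[7, 5, 63]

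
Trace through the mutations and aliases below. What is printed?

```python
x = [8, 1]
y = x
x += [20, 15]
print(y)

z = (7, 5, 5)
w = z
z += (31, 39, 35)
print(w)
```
[8, 1, 20, 15]
(7, 5, 5)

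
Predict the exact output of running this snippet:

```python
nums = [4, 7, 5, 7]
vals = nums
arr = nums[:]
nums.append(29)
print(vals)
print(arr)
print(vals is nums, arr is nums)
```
[4, 7, 5, 7, 29]
[4, 7, 5, 7]
True False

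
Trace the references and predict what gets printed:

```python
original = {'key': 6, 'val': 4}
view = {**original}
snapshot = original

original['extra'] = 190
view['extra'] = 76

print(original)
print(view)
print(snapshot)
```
{'key': 6, 'val': 4, 'extra': 190}
{'key': 6, 'val': 4, 'extra': 76}
{'key': 6, 'val': 4, 'extra': 190}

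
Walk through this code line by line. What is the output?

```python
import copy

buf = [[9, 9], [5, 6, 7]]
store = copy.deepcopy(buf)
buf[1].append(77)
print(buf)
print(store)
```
[[9, 9], [5, 6, 7, 77]]
[[9, 9], [5, 6, 7]]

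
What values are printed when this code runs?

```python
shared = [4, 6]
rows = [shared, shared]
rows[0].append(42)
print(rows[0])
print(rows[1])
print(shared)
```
[4, 6, 42]
[4, 6, 42]
[4, 6, 42]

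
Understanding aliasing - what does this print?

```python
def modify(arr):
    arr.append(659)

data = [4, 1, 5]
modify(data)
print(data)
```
[4, 1, 5, 659]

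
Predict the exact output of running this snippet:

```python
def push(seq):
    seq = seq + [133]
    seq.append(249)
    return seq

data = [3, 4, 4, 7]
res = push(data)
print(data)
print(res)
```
[3, 4, 4, 7]
[3, 4, 4, 7, 133, 249]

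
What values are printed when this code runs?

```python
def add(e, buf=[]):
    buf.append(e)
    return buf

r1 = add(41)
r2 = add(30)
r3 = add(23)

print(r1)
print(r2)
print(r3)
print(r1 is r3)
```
[41, 30, 23]
[41, 30, 23]
[41, 30, 23]
True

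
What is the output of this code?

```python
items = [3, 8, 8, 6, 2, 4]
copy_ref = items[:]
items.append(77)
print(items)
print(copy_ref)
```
[3, 8, 8, 6, 2, 4, 77]
[3, 8, 8, 6, 2, 4]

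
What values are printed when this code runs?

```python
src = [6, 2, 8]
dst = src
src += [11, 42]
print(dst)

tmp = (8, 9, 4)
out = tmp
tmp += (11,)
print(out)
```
[6, 2, 8, 11, 42]
(8, 9, 4)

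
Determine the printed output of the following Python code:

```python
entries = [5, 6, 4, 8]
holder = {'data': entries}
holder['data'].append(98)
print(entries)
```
[5, 6, 4, 8, 98]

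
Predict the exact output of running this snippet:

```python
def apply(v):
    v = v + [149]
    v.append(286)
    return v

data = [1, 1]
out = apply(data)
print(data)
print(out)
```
[1, 1]
[1, 1, 149, 286]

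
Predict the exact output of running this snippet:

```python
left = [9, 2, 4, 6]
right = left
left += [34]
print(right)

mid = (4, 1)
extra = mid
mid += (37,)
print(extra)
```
[9, 2, 4, 6, 34]
(4, 1)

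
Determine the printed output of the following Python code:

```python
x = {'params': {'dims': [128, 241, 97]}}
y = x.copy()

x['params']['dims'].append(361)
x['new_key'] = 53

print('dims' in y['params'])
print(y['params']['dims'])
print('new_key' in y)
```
True
[128, 241, 97, 361]
False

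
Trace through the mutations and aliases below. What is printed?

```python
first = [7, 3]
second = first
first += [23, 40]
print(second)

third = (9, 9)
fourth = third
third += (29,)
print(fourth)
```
[7, 3, 23, 40]
(9, 9)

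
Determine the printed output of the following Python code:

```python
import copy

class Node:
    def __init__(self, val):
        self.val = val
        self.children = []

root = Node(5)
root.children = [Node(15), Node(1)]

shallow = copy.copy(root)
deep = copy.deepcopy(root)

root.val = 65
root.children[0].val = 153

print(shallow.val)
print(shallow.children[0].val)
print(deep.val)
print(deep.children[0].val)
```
5
153
5
15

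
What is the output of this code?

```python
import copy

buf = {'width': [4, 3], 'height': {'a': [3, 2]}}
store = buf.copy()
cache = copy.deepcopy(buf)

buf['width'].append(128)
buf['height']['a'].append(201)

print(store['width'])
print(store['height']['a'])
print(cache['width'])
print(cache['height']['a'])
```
[4, 3, 128]
[3, 2, 201]
[4, 3]
[3, 2]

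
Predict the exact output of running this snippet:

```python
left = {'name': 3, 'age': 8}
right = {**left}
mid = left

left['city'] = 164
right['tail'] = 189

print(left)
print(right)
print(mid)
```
{'name': 3, 'age': 8, 'city': 164}
{'name': 3, 'age': 8, 'tail': 189}
{'name': 3, 'age': 8, 'city': 164}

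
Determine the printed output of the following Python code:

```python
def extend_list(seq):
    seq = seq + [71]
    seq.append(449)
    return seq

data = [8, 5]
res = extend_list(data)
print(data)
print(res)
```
[8, 5]
[8, 5, 71, 449]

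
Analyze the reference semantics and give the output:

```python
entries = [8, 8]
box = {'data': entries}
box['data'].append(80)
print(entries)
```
[8, 8, 80]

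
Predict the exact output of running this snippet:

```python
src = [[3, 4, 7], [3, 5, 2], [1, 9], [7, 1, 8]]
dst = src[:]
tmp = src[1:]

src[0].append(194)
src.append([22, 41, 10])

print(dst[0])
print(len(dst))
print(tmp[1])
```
[3, 4, 7, 194]
4
[1, 9]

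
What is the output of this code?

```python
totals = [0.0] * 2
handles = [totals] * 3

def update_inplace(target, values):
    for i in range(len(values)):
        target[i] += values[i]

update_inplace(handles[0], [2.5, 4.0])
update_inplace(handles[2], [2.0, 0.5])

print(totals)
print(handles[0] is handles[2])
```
[4.5, 4.5]
True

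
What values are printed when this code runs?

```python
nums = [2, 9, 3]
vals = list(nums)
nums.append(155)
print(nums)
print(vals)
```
[2, 9, 3, 155]
[2, 9, 3]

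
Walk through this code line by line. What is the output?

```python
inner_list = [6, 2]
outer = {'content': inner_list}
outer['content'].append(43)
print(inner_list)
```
[6, 2, 43]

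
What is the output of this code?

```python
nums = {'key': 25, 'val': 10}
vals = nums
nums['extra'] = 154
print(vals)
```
{'key': 25, 'val': 10, 'extra': 154}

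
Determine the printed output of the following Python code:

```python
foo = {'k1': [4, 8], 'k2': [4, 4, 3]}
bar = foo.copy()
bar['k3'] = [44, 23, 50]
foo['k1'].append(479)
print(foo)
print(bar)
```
{'k1': [4, 8, 479], 'k2': [4, 4, 3]}
{'k1': [4, 8, 479], 'k2': [4, 4, 3], 'k3': [44, 23, 50]}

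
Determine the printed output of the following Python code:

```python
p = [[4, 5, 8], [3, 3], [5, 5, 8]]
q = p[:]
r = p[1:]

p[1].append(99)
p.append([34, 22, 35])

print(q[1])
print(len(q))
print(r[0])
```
[3, 3, 99]
3
[3, 3, 99]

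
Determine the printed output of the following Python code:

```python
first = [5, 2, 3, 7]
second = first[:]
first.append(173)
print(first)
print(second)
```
[5, 2, 3, 7, 173]
[5, 2, 3, 7]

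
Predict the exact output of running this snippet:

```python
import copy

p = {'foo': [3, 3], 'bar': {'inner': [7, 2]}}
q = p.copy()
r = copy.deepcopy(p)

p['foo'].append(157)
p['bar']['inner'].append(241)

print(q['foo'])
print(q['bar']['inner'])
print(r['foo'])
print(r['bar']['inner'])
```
[3, 3, 157]
[7, 2, 241]
[3, 3]
[7, 2]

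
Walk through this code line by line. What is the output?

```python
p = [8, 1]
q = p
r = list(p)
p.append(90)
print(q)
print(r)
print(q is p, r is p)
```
[8, 1, 90]
[8, 1]
True False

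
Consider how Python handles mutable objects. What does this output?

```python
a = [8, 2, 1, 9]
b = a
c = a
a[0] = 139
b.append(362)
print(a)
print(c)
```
[139, 2, 1, 9, 362]
[139, 2, 1, 9, 362]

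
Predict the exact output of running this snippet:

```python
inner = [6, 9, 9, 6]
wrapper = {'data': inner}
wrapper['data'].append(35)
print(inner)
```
[6, 9, 9, 6, 35]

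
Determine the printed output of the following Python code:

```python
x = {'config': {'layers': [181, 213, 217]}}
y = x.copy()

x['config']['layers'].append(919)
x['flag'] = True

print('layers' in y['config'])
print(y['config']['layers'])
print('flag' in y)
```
True
[181, 213, 217, 919]
False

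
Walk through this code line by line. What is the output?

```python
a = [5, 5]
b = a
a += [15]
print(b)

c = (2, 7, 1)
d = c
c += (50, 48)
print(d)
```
[5, 5, 15]
(2, 7, 1)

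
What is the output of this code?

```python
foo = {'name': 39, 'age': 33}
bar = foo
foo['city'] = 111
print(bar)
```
{'name': 39, 'age': 33, 'city': 111}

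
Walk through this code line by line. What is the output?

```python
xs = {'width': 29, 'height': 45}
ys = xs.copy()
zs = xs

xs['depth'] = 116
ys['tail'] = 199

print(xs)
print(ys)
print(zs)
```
{'width': 29, 'height': 45, 'depth': 116}
{'width': 29, 'height': 45, 'tail': 199}
{'width': 29, 'height': 45, 'depth': 116}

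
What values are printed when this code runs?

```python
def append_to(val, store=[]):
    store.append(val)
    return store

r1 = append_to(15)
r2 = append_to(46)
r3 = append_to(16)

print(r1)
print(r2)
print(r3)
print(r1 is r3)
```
[15, 46, 16]
[15, 46, 16]
[15, 46, 16]
True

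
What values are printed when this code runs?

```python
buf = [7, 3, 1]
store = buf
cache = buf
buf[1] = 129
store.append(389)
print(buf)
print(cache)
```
[7, 129, 1, 389]
[7, 129, 1, 389]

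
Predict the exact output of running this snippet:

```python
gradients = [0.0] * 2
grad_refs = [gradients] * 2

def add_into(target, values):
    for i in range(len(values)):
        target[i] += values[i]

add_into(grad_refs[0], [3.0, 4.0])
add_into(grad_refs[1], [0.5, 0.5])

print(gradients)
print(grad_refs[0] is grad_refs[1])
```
[3.5, 4.5]
True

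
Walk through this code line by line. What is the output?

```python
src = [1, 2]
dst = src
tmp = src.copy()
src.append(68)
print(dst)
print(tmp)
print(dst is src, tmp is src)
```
[1, 2, 68]
[1, 2]
True False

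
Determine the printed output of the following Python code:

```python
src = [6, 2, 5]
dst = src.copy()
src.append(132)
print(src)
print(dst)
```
[6, 2, 5, 132]
[6, 2, 5]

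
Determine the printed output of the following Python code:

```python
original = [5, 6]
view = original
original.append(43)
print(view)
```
[5, 6, 43]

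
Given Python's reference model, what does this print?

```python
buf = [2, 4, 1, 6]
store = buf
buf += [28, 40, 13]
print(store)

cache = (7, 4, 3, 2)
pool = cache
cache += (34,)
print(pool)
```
[2, 4, 1, 6, 28, 40, 13]
(7, 4, 3, 2)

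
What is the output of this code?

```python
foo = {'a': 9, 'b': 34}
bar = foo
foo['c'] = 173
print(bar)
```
{'a': 9, 'b': 34, 'c': 173}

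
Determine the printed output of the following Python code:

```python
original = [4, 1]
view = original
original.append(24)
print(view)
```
[4, 1, 24]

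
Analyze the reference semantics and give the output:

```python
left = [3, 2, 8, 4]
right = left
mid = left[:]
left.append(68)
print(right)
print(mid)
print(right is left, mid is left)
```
[3, 2, 8, 4, 68]
[3, 2, 8, 4]
True False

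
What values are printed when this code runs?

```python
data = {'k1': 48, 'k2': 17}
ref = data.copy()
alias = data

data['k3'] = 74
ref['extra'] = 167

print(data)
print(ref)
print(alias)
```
{'k1': 48, 'k2': 17, 'k3': 74}
{'k1': 48, 'k2': 17, 'extra': 167}
{'k1': 48, 'k2': 17, 'k3': 74}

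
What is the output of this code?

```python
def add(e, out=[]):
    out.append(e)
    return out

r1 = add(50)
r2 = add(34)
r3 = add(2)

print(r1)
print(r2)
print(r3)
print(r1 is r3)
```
[50, 34, 2]
[50, 34, 2]
[50, 34, 2]
True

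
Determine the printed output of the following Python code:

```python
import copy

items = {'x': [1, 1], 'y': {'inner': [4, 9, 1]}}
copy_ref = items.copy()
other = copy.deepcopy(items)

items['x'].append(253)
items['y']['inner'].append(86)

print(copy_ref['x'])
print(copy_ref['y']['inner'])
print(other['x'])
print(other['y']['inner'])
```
[1, 1, 253]
[4, 9, 1, 86]
[1, 1]
[4, 9, 1]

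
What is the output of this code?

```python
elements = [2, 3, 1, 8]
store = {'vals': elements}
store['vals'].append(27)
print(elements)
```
[2, 3, 1, 8, 27]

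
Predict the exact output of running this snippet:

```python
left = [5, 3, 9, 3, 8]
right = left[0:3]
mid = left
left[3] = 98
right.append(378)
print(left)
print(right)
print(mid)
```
[5, 3, 9, 98, 8]
[5, 3, 9, 378]
[5, 3, 9, 98, 8]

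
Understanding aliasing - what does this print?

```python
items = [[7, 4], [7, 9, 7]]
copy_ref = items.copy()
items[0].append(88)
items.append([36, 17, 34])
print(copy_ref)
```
[[7, 4, 88], [7, 9, 7]]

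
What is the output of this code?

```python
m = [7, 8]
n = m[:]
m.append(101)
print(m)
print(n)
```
[7, 8, 101]
[7, 8]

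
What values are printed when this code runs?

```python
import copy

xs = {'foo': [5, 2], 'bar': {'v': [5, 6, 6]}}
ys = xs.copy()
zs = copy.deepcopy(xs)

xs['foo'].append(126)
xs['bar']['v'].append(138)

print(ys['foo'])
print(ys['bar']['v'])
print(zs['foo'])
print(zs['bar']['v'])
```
[5, 2, 126]
[5, 6, 6, 138]
[5, 2]
[5, 6, 6]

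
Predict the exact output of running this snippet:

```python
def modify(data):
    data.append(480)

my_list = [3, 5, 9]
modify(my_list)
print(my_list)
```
[3, 5, 9, 480]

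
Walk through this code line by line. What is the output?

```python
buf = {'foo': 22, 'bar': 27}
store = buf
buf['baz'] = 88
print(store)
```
{'foo': 22, 'bar': 27, 'baz': 88}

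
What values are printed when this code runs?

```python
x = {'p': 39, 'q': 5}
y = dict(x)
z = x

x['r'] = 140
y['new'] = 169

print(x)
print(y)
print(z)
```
{'p': 39, 'q': 5, 'r': 140}
{'p': 39, 'q': 5, 'new': 169}
{'p': 39, 'q': 5, 'r': 140}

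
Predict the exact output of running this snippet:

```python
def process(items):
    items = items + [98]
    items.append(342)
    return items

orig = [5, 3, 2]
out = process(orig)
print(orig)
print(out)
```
[5, 3, 2]
[5, 3, 2, 98, 342]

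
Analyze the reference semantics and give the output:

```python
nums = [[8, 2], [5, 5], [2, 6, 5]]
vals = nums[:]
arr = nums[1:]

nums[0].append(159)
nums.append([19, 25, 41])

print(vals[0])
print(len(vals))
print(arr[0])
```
[8, 2, 159]
3
[5, 5]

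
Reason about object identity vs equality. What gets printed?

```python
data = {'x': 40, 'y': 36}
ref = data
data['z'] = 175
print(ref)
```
{'x': 40, 'y': 36, 'z': 175}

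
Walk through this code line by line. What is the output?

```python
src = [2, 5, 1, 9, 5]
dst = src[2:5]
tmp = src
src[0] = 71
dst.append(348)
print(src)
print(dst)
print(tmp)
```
[71, 5, 1, 9, 5]
[1, 9, 5, 348]
[71, 5, 1, 9, 5]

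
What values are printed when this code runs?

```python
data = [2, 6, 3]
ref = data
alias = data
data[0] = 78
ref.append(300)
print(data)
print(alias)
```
[78, 6, 3, 300]
[78, 6, 3, 300]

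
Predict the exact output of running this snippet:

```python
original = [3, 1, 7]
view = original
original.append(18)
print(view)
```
[3, 1, 7, 18]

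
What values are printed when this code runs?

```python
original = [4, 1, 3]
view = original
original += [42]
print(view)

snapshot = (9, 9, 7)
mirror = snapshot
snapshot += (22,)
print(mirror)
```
[4, 1, 3, 42]
(9, 9, 7)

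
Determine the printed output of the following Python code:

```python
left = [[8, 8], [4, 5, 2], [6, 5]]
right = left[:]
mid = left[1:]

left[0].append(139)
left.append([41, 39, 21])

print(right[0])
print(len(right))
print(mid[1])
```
[8, 8, 139]
3
[6, 5]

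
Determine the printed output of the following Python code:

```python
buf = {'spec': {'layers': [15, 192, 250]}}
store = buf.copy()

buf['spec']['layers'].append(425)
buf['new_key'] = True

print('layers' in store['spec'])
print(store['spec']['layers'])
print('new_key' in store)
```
True
[15, 192, 250, 425]
False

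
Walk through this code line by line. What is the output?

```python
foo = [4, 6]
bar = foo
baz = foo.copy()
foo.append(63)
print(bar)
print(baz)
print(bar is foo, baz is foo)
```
[4, 6, 63]
[4, 6]
True False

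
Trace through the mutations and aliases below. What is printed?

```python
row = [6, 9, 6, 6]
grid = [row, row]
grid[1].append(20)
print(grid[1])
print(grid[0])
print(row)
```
[6, 9, 6, 6, 20]
[6, 9, 6, 6, 20]
[6, 9, 6, 6, 20]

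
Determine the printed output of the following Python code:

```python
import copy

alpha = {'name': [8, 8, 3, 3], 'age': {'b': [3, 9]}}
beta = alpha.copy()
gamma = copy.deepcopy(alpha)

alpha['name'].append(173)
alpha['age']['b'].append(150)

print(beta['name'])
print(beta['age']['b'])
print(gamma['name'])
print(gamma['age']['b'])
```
[8, 8, 3, 3, 173]
[3, 9, 150]
[8, 8, 3, 3]
[3, 9]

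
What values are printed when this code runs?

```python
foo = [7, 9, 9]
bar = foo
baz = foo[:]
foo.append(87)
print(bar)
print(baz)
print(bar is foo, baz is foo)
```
[7, 9, 9, 87]
[7, 9, 9]
True False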